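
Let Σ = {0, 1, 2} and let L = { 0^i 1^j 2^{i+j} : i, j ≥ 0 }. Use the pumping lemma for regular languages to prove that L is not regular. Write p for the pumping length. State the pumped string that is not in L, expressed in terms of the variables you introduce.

Assume L is regular; let p be its pumping constant.
Take w = 0^p 1^p 2^{2p} ∈ L (with i=j=p, i+j=2p), |w| = 4p ≥ p.
The pumping lemma gives a decomposition w = xyz where |xy| ≤ p and y is nonempty.
Because |xy| ≤ p and w begins with p copies of 0, we have y = 0^k with 1 ≤ k ≤ p.
Consider xy^2z = 0^{p+k} 1^p 2^{2p}. Now the 0- and 1-counts sum to 2p+k, but the 2-count is 2p ≠ 2p+k. So xy^2z ∉ L.
Contradiction. Therefore L is not regular.

0^{p+k} 1^p 2^{2p}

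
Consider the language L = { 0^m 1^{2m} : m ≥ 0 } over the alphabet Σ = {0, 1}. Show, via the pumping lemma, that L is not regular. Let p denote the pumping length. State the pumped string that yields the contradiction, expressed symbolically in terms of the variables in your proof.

Toward a contradiction, assume L is regular with pumping length p.
Let w = 0^p 1^{2p} ∈ L; note |w| = 3p ≥ p.
The pumping lemma gives a decomposition w = xyz where |xy| ≤ p and y is nonempty.
The first p characters of w are 0's, so xy (and hence y) consists only of 0's. Write y = 0^k, 1 ≤ k ≤ p.
Pump with i = 2: xy^2z = 0^{p+k} 1^{2p}. For this to lie in L we would need 2p = 2(p+k), which forces k = 0. But k ≥ 1, so xy^2z ∉ L.
This contradicts the pumping lemma, so L is not regular.

0^{p+k} 1^{2p}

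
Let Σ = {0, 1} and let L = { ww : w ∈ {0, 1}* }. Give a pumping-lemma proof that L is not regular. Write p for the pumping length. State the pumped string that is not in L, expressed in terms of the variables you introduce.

Assume L is regular. Let p be the pumping length given by the pumping lemma.
Take w = 0^p 1^p 0^p 1^p = uu where u = 0^p1^p; then w ∈ L and |w| = 4p ≥ p.
Write w = xyz as guaranteed by the lemma, with |xy| ≤ p and |y| > 0.
Since the first p symbols of w are all 0's and |xy| ≤ p, y lies entirely in the leading 0-block: y = 0^k for some k with 1 ≤ k ≤ p.
Pump with i = 2: xy^2z = 0^{p+k} 1^p 0^p 1^p, of length 4p+k. Suppose this equals vv. The string starts with 0 and ends with 1, so v does too; thus the boundary between the two copies of v is a 1→0 transition. There is exactly one such transition, at position 2p+k, so |v| = 2p+k and |vv| = 4p+2k ≠ 4p+k since k ≥ 1. So xy^2z ∉ L.
This is a contradiction; hence L is not regular.

0^{p+k} 1^p 0^p 1^p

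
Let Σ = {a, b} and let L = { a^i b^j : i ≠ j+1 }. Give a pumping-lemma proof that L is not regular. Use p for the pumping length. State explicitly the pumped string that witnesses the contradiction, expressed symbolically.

a^{p+p!} b^{p+p!-1}

Toward a contradiction, assume L is regular with pumping length p.
Choose w = a^p b^{p+p!-1}. Since p ≠ (p+p!-1)+1 = p+p!, w ∈ L; and |w| ≥ p.
Write w = xyz as guaranteed by the lemma, with |xy| ≤ p and |y| ≥ 1.
The first p characters of w are a's, so xy (and hence y) consists only of a's. Write y = a^k, 1 ≤ k ≤ p.
Since 1 ≤ k ≤ p, k divides p!; set t = 1 + p!/k. Then xy^t z has p + (p!/k)·k = p + p! copies of a. Now the a-count is p+p! and (b-count)+1 = (p+p!-1)+1 = p+p!, so i ≠ j+1 fails. So xy^t z = a^{p+p!} b^{p+p!-1} ∉ L.
This is a contradiction; hence L is not regular.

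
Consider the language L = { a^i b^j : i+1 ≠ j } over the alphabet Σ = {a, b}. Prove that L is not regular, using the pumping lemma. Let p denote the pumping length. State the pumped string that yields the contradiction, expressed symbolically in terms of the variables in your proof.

Toward a contradiction, assume L is regular with pumping length p.
Choose w = a^p b^{p+p!+1}. Since p ≠ (p+p!+1)-1 = p+p!, w ∈ L; and |w| ≥ p.
The pumping lemma gives a decomposition w = xyz where |xy| ≤ p and |y| ≥ 1.
Since the first p symbols of w are all a's and |xy| ≤ p, y lies entirely in the leading a-block: y = a^k for some k with 1 ≤ k ≤ p.
Since 1 ≤ k ≤ p, k divides p!; set t = 1 + p!/k. Then xy^t z has p + (p!/k)·k = p + p! copies of a. Now the a-count is p+p! and (b-count)-1 = (p+p!+1)-1 = p+p!, so i+1 ≠ j fails. So xy^t z = a^{p+p!} b^{p+p!+1} ∉ L.
Contradiction. Therefore L is not regular.

a^{p+p!} b^{p+p!+1}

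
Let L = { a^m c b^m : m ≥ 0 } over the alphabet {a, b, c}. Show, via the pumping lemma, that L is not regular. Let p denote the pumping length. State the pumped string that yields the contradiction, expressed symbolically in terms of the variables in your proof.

a^{p+k} c b^p

Suppose for contradiction that L is regular, and let p be the pumping length.
Take w = a^p c b^p ∈ L with |w| = 2p+1 ≥ p.
The pumping lemma gives a decomposition w = xyz where |xy| ≤ p and y is nonempty.
The first p characters of w are a's, so xy (and hence y) consists only of a's. Write y = a^k, 1 ≤ k ≤ p.
Pump with i = 2: xy^2z = a^{p+k} c b^p, which would require p+k = p. But k ≥ 1, so xy^2z ∉ L.
This is a contradiction; hence L is not regular.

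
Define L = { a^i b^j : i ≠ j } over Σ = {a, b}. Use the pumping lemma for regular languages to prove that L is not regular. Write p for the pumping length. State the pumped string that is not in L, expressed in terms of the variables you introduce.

a^{p+p!} b^{p+p!}

Toward a contradiction, assume L is regular with pumping length p.
Choose w = a^p b^{p+p!}. Since p ≠ p+p!, w ∈ L; and |w| ≥ p.
Write w = xyz as guaranteed by the lemma, with |xy| ≤ p and |y| ≥ 1.
The first p characters of w are a's, so xy (and hence y) consists only of a's. Write y = a^k, 1 ≤ k ≤ p.
Since 1 ≤ k ≤ p, k divides p!; set t = 1 + p!/k. Then xy^t z has p + (p!/k)·k = p + p! copies of a. Now the a-count equals the b-count, so i ≠ j fails. So xy^t z = a^{p+p!} b^{p+p!} ∉ L.
Contradiction. Therefore L is not regular.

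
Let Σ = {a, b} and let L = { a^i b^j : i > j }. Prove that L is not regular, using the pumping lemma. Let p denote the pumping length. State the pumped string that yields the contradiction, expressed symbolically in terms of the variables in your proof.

a^{p+1-k} b^p

Assume L is regular; let p be its pumping constant.
Choose w = a^{p+1} b^p ∈ L, with |w| = 2p+1 ≥ p.
The pumping lemma gives a decomposition w = xyz where |xy| ≤ p and |y| ≥ 1.
Since the first p symbols of w are all a's and |xy| ≤ p, y lies entirely in the leading a-block: y = a^k for some k with 1 ≤ k ≤ p.
Consider xy^0z = xz = a^{p+1-k} b^p. Since k ≥ 1, the a-count p+1-k is at most p, so i > j fails; thus xz ∉ L.
Contradiction. Therefore L is not regular.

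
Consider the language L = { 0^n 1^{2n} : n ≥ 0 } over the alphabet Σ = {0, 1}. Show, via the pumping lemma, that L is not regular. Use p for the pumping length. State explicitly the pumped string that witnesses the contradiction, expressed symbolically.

Toward a contradiction, assume L is regular with pumping length p.
Choose w = 0^p 1^{2p}, which is in L with |w| = 3p ≥ p.
The pumping lemma gives a decomposition w = xyz where |xy| ≤ p and |y| ≥ 1.
The first p characters of w are 0's, so xy (and hence y) consists only of 0's. Write y = 0^k, 1 ≤ k ≤ p.
Pump with i = 2: xy^2z = 0^{p+k} 1^{2p}. For this to lie in L we would need 2p = 2(p+k), which forces k = 0. But k ≥ 1, so xy^2z ∉ L.
This contradicts the pumping lemma, so L is not regular.

0^{p+k} 1^{2p}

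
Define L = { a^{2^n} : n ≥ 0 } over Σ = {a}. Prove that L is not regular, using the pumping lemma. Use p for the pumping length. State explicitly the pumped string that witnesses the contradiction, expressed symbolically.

a^{2^p+k}

Assume L is regular. Let p be the pumping length given by the pumping lemma.
Take w = a^{2^p} ∈ L with |w| = 2^p ≥ p.
Write w = xyz as guaranteed by the lemma, with |xy| ≤ p and |y| > 0.
Then y = a^k for some k with 1 ≤ k ≤ p.
Pump with i = 2: xy^2z = a^{2^p+k}. Since 1 ≤ k ≤ p < 2^p, we have 2^p < 2^p+k < 2^{p+1}, so 2^p+k is not a power of 2. So xy^2z ∉ L.
Contradiction. Therefore L is not regular.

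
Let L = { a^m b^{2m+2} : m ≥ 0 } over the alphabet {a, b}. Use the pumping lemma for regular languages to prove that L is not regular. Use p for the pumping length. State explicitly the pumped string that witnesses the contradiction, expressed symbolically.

a^{p+k} b^{2p+2}

Toward a contradiction, assume L is regular with pumping length p.
Let w = a^p b^{2p+2} ∈ L; note |w| = 3p+2 ≥ p.
The pumping lemma gives a decomposition w = xyz where |xy| ≤ p and |y| ≥ 1.
Because |xy| ≤ p and w begins with p copies of a, we have y = a^k with 1 ≤ k ≤ p.
Pump with i = 2: xy^2z = a^{p+k} b^{2p+2}. For this to lie in L we would need 2p+2 = 2(p+k)+2, which forces k = 0. But k ≥ 1, so xy^2z ∉ L.
Contradiction. Therefore L is not regular.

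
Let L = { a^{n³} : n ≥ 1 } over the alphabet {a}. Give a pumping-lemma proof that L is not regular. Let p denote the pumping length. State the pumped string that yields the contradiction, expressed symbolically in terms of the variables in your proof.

Suppose for contradiction that L is regular, and let p be the pumping length.
Take w = a^{p³} ∈ L with |w| = p³ ≥ p.
Write w = xyz as guaranteed by the lemma, with |xy| ≤ p and y is nonempty.
Then y = a^k for some k with 1 ≤ k ≤ p.
Pump with i = 2: xy^2z = a^{p³+k}. Since 1 ≤ k ≤ p, p³ < p³+k ≤ p³+p < p³+3p²+3p+1 = (p+1)³, so p³+k is not a perfect cube. So xy^2z ∉ L.
This contradicts the pumping lemma, so L is not regular.

a^{p³+k}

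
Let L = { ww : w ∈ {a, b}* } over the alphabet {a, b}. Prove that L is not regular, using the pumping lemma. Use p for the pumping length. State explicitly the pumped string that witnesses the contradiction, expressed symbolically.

a^{p+k} b^p a^p b^p

Toward a contradiction, assume L is regular with pumping length p.
Take w = a^p b^p a^p b^p = uu where u = a^pb^p; then w ∈ L and |w| = 4p ≥ p.
Write w = xyz as guaranteed by the lemma, with |xy| ≤ p and |y| > 0.
Because |xy| ≤ p and w begins with p copies of a, we have y = a^k with 1 ≤ k ≤ p.
Pump with i = 2: xy^2z = a^{p+k} b^p a^p b^p, of length 4p+k. Suppose this equals vv. The string starts with a and ends with b, so v does too; thus the boundary between the two copies of v is a b→a transition. There is exactly one such transition, at position 2p+k, so |v| = 2p+k and |vv| = 4p+2k ≠ 4p+k since k ≥ 1. So xy^2z ∉ L.
This contradicts the pumping lemma, so L is not regular.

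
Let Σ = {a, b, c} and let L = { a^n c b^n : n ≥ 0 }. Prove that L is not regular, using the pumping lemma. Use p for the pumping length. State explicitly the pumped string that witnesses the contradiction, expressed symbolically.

Toward a contradiction, assume L is regular with pumping length p.
Take w = a^p c b^p ∈ L with |w| = 2p+1 ≥ p.
The pumping lemma gives a decomposition w = xyz where |xy| ≤ p and y is nonempty.
The first p characters of w are a's, so xy (and hence y) consists only of a's. Write y = a^k, 1 ≤ k ≤ p.
Pump with i = 2: xy^2z = a^{p+k} c b^p, which would require p+k = p. But k ≥ 1, so xy^2z ∉ L.
This contradicts the pumping lemma, so L is not regular.

a^{p+k} c b^p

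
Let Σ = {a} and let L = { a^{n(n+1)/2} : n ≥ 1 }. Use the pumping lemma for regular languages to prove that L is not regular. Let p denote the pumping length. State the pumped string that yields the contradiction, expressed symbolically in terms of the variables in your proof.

Toward a contradiction, assume L is regular with pumping length p.
Take w = a^{p(p+1)/2} ∈ L with |w| = p(p+1)/2 ≥ p.
Write w = xyz as guaranteed by the lemma, with |xy| ≤ p and y is nonempty.
Then y = a^k for some k with 1 ≤ k ≤ p.
Pump with i = 2: xy^2z = a^{p(p+1)/2+k}. Since 1 ≤ k ≤ p, p(p+1)/2 < p(p+1)/2+k ≤ p(p+1)/2+p < (p+1)(p+2)/2, so p(p+1)/2+k is strictly between consecutive triangular numbers. So xy^2z ∉ L.
This is a contradiction; hence L is not regular.

a^{p(p+1)/2+k}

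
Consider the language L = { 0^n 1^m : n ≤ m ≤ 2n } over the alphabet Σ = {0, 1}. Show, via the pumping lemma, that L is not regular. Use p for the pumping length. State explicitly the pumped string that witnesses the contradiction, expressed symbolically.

0^{p+k} 1^p

Assume L is regular. Let p be the pumping length given by the pumping lemma.
Take w = 0^p 1^p ∈ L (since p ≤ p ≤ 2p), with |w| = 2p ≥ p.
The pumping lemma gives a decomposition w = xyz where |xy| ≤ p and y is nonempty.
Since the first p symbols of w are all 0's and |xy| ≤ p, y lies entirely in the leading 0-block: y = 0^k for some k with 1 ≤ k ≤ p.
Pump with i = 2: xy^2z = 0^{p+k} 1^p. Now n = p+k > p = m, so the condition n ≤ m fails. Thus xy^2z ∉ L.
This is a contradiction; hence L is not regular.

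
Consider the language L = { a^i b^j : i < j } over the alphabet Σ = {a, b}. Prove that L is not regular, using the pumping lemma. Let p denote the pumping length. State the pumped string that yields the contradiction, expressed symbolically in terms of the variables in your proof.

Assume L is regular; let p be its pumping constant.
Choose w = a^p b^{p+1} ∈ L, with |w| = 2p+1 ≥ p.
The pumping lemma gives a decomposition w = xyz where |xy| ≤ p and |y| > 0.
Because |xy| ≤ p and w begins with p copies of a, we have y = a^k with 1 ≤ k ≤ p.
Consider xy^2z = a^{p+k} b^{p+1}. Since k ≥ 1, the a-count p+k is at least p+1, so i < j fails; thus xy^2z ∉ L.
This is a contradiction; hence L is not regular.

a^{p+k} b^{p+1}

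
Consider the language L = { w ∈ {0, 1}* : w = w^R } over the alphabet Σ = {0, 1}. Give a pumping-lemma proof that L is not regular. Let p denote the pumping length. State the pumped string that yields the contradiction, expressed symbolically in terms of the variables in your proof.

Suppose for contradiction that L is regular, and let p be the pumping length.
Take w = 0^p 1 0^p, a palindrome of length 2p+1 ≥ p.
Write w = xyz as guaranteed by the lemma, with |xy| ≤ p and |y| ≥ 1.
The first p characters of w are 0's, so xy (and hence y) consists only of 0's. Write y = 0^k, 1 ≤ k ≤ p.
Pump with i = 2: xy^2z = 0^{p+k} 1 0^p. Its reverse is 0^p 1 0^{p+k}, which differs from xy^2z since k ≥ 1. So xy^2z is not a palindrome and xy^2z ∉ L.
This is a contradiction; hence L is not regular.

0^{p+k} 1 0^p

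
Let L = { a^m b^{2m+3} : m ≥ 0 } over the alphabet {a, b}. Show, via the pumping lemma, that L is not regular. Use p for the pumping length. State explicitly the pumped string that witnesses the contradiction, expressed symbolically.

Toward a contradiction, assume L is regular with pumping length p.
Let w = a^p b^{2p+3} ∈ L; note |w| = 3p+3 ≥ p.
The pumping lemma gives a decomposition w = xyz where |xy| ≤ p and y is nonempty.
Since the first p symbols of w are all a's and |xy| ≤ p, y lies entirely in the leading a-block: y = a^k for some k with 1 ≤ k ≤ p.
Pump with i = 2: xy^2z = a^{p+k} b^{2p+3}. For this to lie in L we would need 2p+3 = 2(p+k)+3, which forces k = 0. But k ≥ 1, so xy^2z ∉ L.
This contradicts the pumping lemma, so L is not regular.

a^{p+k} b^{2p+3}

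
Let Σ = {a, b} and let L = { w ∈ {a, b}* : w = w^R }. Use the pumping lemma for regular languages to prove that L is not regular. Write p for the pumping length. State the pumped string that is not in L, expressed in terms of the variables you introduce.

Suppose for contradiction that L is regular, and let p be the pumping length.
Take w = a^p b a^p, a palindrome of length 2p+1 ≥ p.
Write w = xyz as guaranteed by the lemma, with |xy| ≤ p and |y| > 0.
Since the first p symbols of w are all a's and |xy| ≤ p, y lies entirely in the leading a-block: y = a^k for some k with 1 ≤ k ≤ p.
Pump with i = 2: xy^2z = a^{p+k} b a^p. Its reverse is a^p b a^{p+k}, which differs from xy^2z since k ≥ 1. So xy^2z is not a palindrome and xy^2z ∉ L.
This contradicts the pumping lemma, so L is not regular.

a^{p+k} b a^p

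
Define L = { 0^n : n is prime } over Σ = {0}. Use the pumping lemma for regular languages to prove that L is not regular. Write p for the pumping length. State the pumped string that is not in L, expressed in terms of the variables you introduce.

0^{q(1+k)}

Toward a contradiction, assume L is regular with pumping length p.
Let q be a prime with q ≥ p+2 (infinitely many primes exist), and take w = 0^q ∈ L with |w| = q ≥ p.
The pumping lemma gives a decomposition w = xyz where |xy| ≤ p and |y| > 0.
Then y = 0^k for some k with 1 ≤ k ≤ p.
Since 1 ≤ k ≤ p, |xz| = q-k. Pump with i = q+1: |xy^{q+1}z| = (q-k)+(q+1)k = q+qk = q(1+k), which is composite (both factors ≥ 2). So xy^{q+1}z = 0^{q(1+k)} ∉ L.
This contradicts the pumping lemma, so L is not regular.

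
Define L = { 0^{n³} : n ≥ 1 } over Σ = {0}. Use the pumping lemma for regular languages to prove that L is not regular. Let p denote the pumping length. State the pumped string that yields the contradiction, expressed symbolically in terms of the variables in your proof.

Suppose for contradiction that L is regular, and let p be the pumping length.
Take w = 0^{p³} ∈ L with |w| = p³ ≥ p.
By the pumping lemma, w = xyz with |xy| ≤ p and y is nonempty.
Then y = 0^k for some k with 1 ≤ k ≤ p.
Pump with i = 2: xy^2z = 0^{p³+k}. Since 1 ≤ k ≤ p, p³ < p³+k ≤ p³+p < p³+3p²+3p+1 = (p+1)³, so p³+k is not a perfect cube. So xy^2z ∉ L.
This contradicts the pumping lemma, so L is not regular.

0^{p³+k}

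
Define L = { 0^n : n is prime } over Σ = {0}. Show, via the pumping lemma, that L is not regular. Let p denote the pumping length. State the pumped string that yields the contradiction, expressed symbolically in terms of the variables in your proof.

Toward a contradiction, assume L is regular with pumping length p.
Let q be a prime with q ≥ p+2 (infinitely many primes exist), and take w = 0^q ∈ L with |w| = q ≥ p.
Write w = xyz as guaranteed by the lemma, with |xy| ≤ p and |y| > 0.
Then y = 0^k for some k with 1 ≤ k ≤ p.
Since 1 ≤ k ≤ p, |xz| = q-k. Pump with i = q+1: |xy^{q+1}z| = (q-k)+(q+1)k = q+qk = q(1+k), which is composite (both factors ≥ 2). So xy^{q+1}z = 0^{q(1+k)} ∉ L.
This is a contradiction; hence L is not regular.

0^{q(1+k)}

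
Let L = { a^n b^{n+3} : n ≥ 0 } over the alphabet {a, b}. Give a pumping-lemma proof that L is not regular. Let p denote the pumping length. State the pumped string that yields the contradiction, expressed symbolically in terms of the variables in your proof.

a^{p+k} b^{p+3}

Toward a contradiction, assume L is regular with pumping length p.
Let w = a^p b^{p+3} ∈ L; note |w| = 2p+3 ≥ p.
Write w = xyz as guaranteed by the lemma, with |xy| ≤ p and y is nonempty.
The first p characters of w are a's, so xy (and hence y) consists only of a's. Write y = a^k, 1 ≤ k ≤ p.
Pump with i = 2: xy^2z = a^{p+k} b^{p+3}. For this to lie in L we would need p+3 = (p+k)+3, which forces k = 0. But k ≥ 1, so xy^2z ∉ L.
This contradicts the pumping lemma, so L is not regular.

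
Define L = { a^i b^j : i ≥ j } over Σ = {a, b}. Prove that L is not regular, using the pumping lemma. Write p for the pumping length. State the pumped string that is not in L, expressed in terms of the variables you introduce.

a^{p-k} b^p

Assume L is regular; let p be its pumping constant.
Choose w = a^p b^p ∈ L, with |w| = 2p ≥ p.
By the pumping lemma, w = xyz with |xy| ≤ p and |y| ≥ 1.
The first p characters of w are a's, so xy (and hence y) consists only of a's. Write y = a^k, 1 ≤ k ≤ p.
Consider xy^0z = xz = a^{p-k} b^p. Since k ≥ 1, the a-count p-k is less than p, so i ≥ j fails; thus xz ∉ L.
Contradiction. Therefore L is not regular.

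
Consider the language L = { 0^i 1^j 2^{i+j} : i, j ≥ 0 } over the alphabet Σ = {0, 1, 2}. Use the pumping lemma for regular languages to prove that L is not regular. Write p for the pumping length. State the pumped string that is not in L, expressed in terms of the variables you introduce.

0^{p+k} 1^p 2^{2p}

Suppose for contradiction that L is regular, and let p be the pumping length.
Take w = 0^p 1^p 2^{2p} ∈ L (with i=j=p, i+j=2p), |w| = 4p ≥ p.
Write w = xyz as guaranteed by the lemma, with |xy| ≤ p and y is nonempty.
The first p characters of w are 0's, so xy (and hence y) consists only of 0's. Write y = 0^k, 1 ≤ k ≤ p.
Consider xy^2z = 0^{p+k} 1^p 2^{2p}. Now the 0- and 1-counts sum to 2p+k, but the 2-count is 2p ≠ 2p+k. So xy^2z ∉ L.
Contradiction. Therefore L is not regular.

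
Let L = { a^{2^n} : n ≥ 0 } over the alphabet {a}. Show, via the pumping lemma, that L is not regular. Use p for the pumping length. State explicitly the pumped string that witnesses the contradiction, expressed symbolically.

a^{2^p+k}

Toward a contradiction, assume L is regular with pumping length p.
Take w = a^{2^p} ∈ L with |w| = 2^p ≥ p.
By the pumping lemma, w = xyz with |xy| ≤ p and |y| > 0.
Then y = a^k for some k with 1 ≤ k ≤ p.
Pump with i = 2: xy^2z = a^{2^p+k}. Since 1 ≤ k ≤ p < 2^p, we have 2^p < 2^p+k < 2^{p+1}, so 2^p+k is not a power of 2. So xy^2z ∉ L.
Contradiction. Therefore L is not regular.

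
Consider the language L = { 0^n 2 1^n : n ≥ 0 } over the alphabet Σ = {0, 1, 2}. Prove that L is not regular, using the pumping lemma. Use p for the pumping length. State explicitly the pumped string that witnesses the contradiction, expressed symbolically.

Assume L is regular. Let p be the pumping length given by the pumping lemma.
Take w = 0^p 2 1^p ∈ L with |w| = 2p+1 ≥ p.
By the pumping lemma, w = xyz with |xy| ≤ p and |y| ≥ 1.
The first p characters of w are 0's, so xy (and hence y) consists only of 0's. Write y = 0^k, 1 ≤ k ≤ p.
Pump with i = 2: xy^2z = 0^{p+k} 2 1^p, which would require p+k = p. But k ≥ 1, so xy^2z ∉ L.
Contradiction. Therefore L is not regular.

0^{p+k} 2 1^p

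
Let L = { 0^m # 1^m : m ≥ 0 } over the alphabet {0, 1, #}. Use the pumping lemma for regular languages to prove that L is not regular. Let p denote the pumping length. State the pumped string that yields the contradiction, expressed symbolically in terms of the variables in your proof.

0^{p+k} # 1^p

Assume L is regular; let p be its pumping constant.
Take w = 0^p # 1^p ∈ L with |w| = 2p+1 ≥ p.
By the pumping lemma, w = xyz with |xy| ≤ p and |y| > 0.
The first p characters of w are 0's, so xy (and hence y) consists only of 0's. Write y = 0^k, 1 ≤ k ≤ p.
Pump with i = 2: xy^2z = 0^{p+k} # 1^p, which would require p+k = p. But k ≥ 1, so xy^2z ∉ L.
Contradiction. Therefore L is not regular.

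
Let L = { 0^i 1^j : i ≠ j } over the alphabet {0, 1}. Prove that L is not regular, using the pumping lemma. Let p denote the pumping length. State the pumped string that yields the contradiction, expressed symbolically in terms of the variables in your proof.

Assume L is regular; let p be its pumping constant.
Choose w = 0^p 1^{p+p!}. Since p ≠ p+p!, w ∈ L; and |w| ≥ p.
By the pumping lemma, w = xyz with |xy| ≤ p and |y| ≥ 1.
The first p characters of w are 0's, so xy (and hence y) consists only of 0's. Write y = 0^k, 1 ≤ k ≤ p.
Since 1 ≤ k ≤ p, k divides p!; set t = 1 + p!/k. Then xy^t z has p + (p!/k)·k = p + p! copies of 0. Now the 0-count equals the 1-count, so i ≠ j fails. So xy^t z = 0^{p+p!} 1^{p+p!} ∉ L.
Contradiction. Therefore L is not regular.

0^{p+p!} 1^{p+p!}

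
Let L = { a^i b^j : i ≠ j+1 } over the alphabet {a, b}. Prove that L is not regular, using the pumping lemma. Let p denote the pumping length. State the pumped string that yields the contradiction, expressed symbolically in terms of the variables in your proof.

a^{p+p!} b^{p+p!-1}

Assume L is regular. Let p be the pumping length given by the pumping lemma.
Choose w = a^p b^{p+p!-1}. Since p ≠ (p+p!-1)+1 = p+p!, w ∈ L; and |w| ≥ p.
Write w = xyz as guaranteed by the lemma, with |xy| ≤ p and y is nonempty.
The first p characters of w are a's, so xy (and hence y) consists only of a's. Write y = a^k, 1 ≤ k ≤ p.
Since 1 ≤ k ≤ p, k divides p!; set t = 1 + p!/k. Then xy^t z has p + (p!/k)·k = p + p! copies of a. Now the a-count is p+p! and (b-count)+1 = (p+p!-1)+1 = p+p!, so i ≠ j+1 fails. So xy^t z = a^{p+p!} b^{p+p!-1} ∉ L.
Contradiction. Therefore L is not regular.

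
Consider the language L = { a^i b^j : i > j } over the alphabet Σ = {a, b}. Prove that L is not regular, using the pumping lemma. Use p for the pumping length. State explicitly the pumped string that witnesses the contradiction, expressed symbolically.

a^{p+1-k} b^p

Suppose for contradiction that L is regular, and let p be the pumping length.
Choose w = a^{p+1} b^p ∈ L, with |w| = 2p+1 ≥ p.
By the pumping lemma, w = xyz with |xy| ≤ p and |y| ≥ 1.
Since the first p symbols of w are all a's and |xy| ≤ p, y lies entirely in the leading a-block: y = a^k for some k with 1 ≤ k ≤ p.
Consider xy^0z = xz = a^{p+1-k} b^p. Since k ≥ 1, the a-count p+1-k is at most p, so i > j fails; thus xz ∉ L.
This is a contradiction; hence L is not regular.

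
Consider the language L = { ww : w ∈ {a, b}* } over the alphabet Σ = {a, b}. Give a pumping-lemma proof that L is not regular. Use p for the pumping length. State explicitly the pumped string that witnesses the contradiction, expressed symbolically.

a^{p+k} b^p a^p b^p

Suppose for contradiction that L is regular, and let p be the pumping length.
Take w = a^p b^p a^p b^p = uu where u = a^pb^p; then w ∈ L and |w| = 4p ≥ p.
The pumping lemma gives a decomposition w = xyz where |xy| ≤ p and |y| > 0.
Since the first p symbols of w are all a's and |xy| ≤ p, y lies entirely in the leading a-block: y = a^k for some k with 1 ≤ k ≤ p.
Pump with i = 2: xy^2z = a^{p+k} b^p a^p b^p, of length 4p+k. Suppose this equals vv. The string starts with a and ends with b, so v does too; thus the boundary between the two copies of v is a b→a transition. There is exactly one such transition, at position 2p+k, so |v| = 2p+k and |vv| = 4p+2k ≠ 4p+k since k ≥ 1. So xy^2z ∉ L.
This is a contradiction; hence L is not regular.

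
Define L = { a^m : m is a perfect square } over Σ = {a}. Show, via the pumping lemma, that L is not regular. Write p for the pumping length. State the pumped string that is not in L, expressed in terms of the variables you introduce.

a^{p²+k}

Assume L is regular; let p be its pumping constant.
Take w = a^{p²} ∈ L with |w| = p² ≥ p.
Write w = xyz as guaranteed by the lemma, with |xy| ≤ p and |y| ≥ 1.
Then y = a^k for some k with 1 ≤ k ≤ p.
Pump with i = 2: xy^2z = a^{p²+k}. Since 1 ≤ k ≤ p, p² < p²+k ≤ p²+p < (p+1)², so p²+k lies strictly between consecutive squares and is not a perfect square. So xy^2z ∉ L.
Contradiction. Therefore L is not regular.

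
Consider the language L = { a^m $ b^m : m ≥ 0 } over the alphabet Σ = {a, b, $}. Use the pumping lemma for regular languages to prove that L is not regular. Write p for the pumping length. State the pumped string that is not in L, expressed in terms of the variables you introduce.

a^{p+k} $ b^p

Toward a contradiction, assume L is regular with pumping length p.
Take w = a^p $ b^p ∈ L with |w| = 2p+1 ≥ p.
By the pumping lemma, w = xyz with |xy| ≤ p and |y| > 0.
Because |xy| ≤ p and w begins with p copies of a, we have y = a^k with 1 ≤ k ≤ p.
Pump with i = 2: xy^2z = a^{p+k} $ b^p, which would require p+k = p. But k ≥ 1, so xy^2z ∉ L.
This contradicts the pumping lemma, so L is not regular.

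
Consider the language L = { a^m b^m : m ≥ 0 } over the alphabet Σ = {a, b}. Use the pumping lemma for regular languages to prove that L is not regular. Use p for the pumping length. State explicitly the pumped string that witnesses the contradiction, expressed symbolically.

a^{p+k} b^p

Toward a contradiction, assume L is regular with pumping length p.
Let w = a^p b^p ∈ L; note |w| = 2p ≥ p.
The pumping lemma gives a decomposition w = xyz where |xy| ≤ p and |y| > 0.
Because |xy| ≤ p and w begins with p copies of a, we have y = a^k with 1 ≤ k ≤ p.
Pump with i = 2: xy^2z = a^{p+k} b^p. For this to lie in L we would need p = p+k, which forces k = 0. But k ≥ 1, so xy^2z ∉ L.
This contradicts the pumping lemma, so L is not regular.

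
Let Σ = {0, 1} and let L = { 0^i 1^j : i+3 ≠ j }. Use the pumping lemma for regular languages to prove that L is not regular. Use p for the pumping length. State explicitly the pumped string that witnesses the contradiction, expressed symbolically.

0^{p+p!} 1^{p+p!+3}

Assume L is regular; let p be its pumping constant.
Choose w = 0^p 1^{p+p!+3}. Since p ≠ (p+p!+3)-3 = p+p!, w ∈ L; and |w| ≥ p.
By the pumping lemma, w = xyz with |xy| ≤ p and |y| ≥ 1.
Because |xy| ≤ p and w begins with p copies of 0, we have y = 0^k with 1 ≤ k ≤ p.
Since 1 ≤ k ≤ p, k divides p!; set t = 1 + p!/k. Then xy^t z has p + (p!/k)·k = p + p! copies of 0. Now the 0-count is p+p! and (1-count)-3 = (p+p!+3)-3 = p+p!, so i+3 ≠ j fails. So xy^t z = 0^{p+p!} 1^{p+p!+3} ∉ L.
This contradicts the pumping lemma, so L is not regular.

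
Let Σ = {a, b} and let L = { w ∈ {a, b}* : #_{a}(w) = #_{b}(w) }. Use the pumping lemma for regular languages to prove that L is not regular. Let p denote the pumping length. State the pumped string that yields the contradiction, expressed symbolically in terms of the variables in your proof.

Toward a contradiction, assume L is regular with pumping length p.
Choose w = a^p b^p ∈ L with |w| = 2p ≥ p.
Write w = xyz as guaranteed by the lemma, with |xy| ≤ p and |y| ≥ 1.
The first p characters of w are a's, so xy (and hence y) consists only of a's. Write y = a^k, 1 ≤ k ≤ p.
Pump with i = 2: xy^2z = a^{p+k} b^p has p+k occurrences of a but only p of b. Since k ≥ 1 the counts differ, so xy^2z ∉ L.
Contradiction. Therefore L is not regular.

a^{p+k} b^p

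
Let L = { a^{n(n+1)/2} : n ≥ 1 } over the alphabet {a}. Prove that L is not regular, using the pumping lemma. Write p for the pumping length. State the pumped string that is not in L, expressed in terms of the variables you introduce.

Assume L is regular; let p be its pumping constant.
Take w = a^{p(p+1)/2} ∈ L with |w| = p(p+1)/2 ≥ p.
The pumping lemma gives a decomposition w = xyz where |xy| ≤ p and y is nonempty.
Then y = a^k for some k with 1 ≤ k ≤ p.
Pump with i = 2: xy^2z = a^{p(p+1)/2+k}. Since 1 ≤ k ≤ p, p(p+1)/2 < p(p+1)/2+k ≤ p(p+1)/2+p < (p+1)(p+2)/2, so p(p+1)/2+k is strictly between consecutive triangular numbers. So xy^2z ∉ L.
Contradiction. Therefore L is not regular.

a^{p(p+1)/2+k}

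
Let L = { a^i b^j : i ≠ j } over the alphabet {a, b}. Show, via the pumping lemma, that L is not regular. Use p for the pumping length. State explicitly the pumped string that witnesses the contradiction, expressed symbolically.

Suppose for contradiction that L is regular, and let p be the pumping length.
Choose w = a^p b^{p+p!}. Since p ≠ p+p!, w ∈ L; and |w| ≥ p.
Write w = xyz as guaranteed by the lemma, with |xy| ≤ p and |y| ≥ 1.
Since the first p symbols of w are all a's and |xy| ≤ p, y lies entirely in the leading a-block: y = a^k for some k with 1 ≤ k ≤ p.
Since 1 ≤ k ≤ p, k divides p!; set t = 1 + p!/k. Then xy^t z has p + (p!/k)·k = p + p! copies of a. Now the a-count equals the b-count, so i ≠ j fails. So xy^t z = a^{p+p!} b^{p+p!} ∉ L.
Contradiction. Therefore L is not regular.

a^{p+p!} b^{p+p!}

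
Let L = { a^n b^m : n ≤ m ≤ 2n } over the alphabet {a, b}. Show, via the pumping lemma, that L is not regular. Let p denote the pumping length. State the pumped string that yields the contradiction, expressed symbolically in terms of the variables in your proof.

a^{p+k} b^p

Assume L is regular; let p be its pumping constant.
Take w = a^p b^p ∈ L (since p ≤ p ≤ 2p), with |w| = 2p ≥ p.
Write w = xyz as guaranteed by the lemma, with |xy| ≤ p and |y| > 0.
Because |xy| ≤ p and w begins with p copies of a, we have y = a^k with 1 ≤ k ≤ p.
Pump with i = 2: xy^2z = a^{p+k} b^p. Now n = p+k > p = m, so the condition n ≤ m fails. Thus xy^2z ∉ L.
Contradiction. Therefore L is not regular.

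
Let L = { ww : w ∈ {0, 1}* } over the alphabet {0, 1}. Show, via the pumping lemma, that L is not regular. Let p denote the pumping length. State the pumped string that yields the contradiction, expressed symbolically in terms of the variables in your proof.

Toward a contradiction, assume L is regular with pumping length p.
Take w = 0^p 1^p 0^p 1^p = uu where u = 0^p1^p; then w ∈ L and |w| = 4p ≥ p.
The pumping lemma gives a decomposition w = xyz where |xy| ≤ p and |y| > 0.
Since the first p symbols of w are all 0's and |xy| ≤ p, y lies entirely in the leading 0-block: y = 0^k for some k with 1 ≤ k ≤ p.
Pump with i = 2: xy^2z = 0^{p+k} 1^p 0^p 1^p, of length 4p+k. Suppose this equals vv. The string starts with 0 and ends with 1, so v does too; thus the boundary between the two copies of v is a 1→0 transition. There is exactly one such transition, at position 2p+k, so |v| = 2p+k and |vv| = 4p+2k ≠ 4p+k since k ≥ 1. So xy^2z ∉ L.
This is a contradiction; hence L is not regular.

0^{p+k} 1^p 0^p 1^p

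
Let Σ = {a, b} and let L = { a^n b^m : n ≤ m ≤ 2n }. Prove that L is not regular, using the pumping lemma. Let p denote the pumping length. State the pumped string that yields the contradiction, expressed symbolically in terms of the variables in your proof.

Suppose for contradiction that L is regular, and let p be the pumping length.
Take w = a^p b^p ∈ L (since p ≤ p ≤ 2p), with |w| = 2p ≥ p.
Write w = xyz as guaranteed by the lemma, with |xy| ≤ p and |y| > 0.
Since the first p symbols of w are all a's and |xy| ≤ p, y lies entirely in the leading a-block: y = a^k for some k with 1 ≤ k ≤ p.
Pump with i = 2: xy^2z = a^{p+k} b^p. Now n = p+k > p = m, so the condition n ≤ m fails. Thus xy^2z ∉ L.
This contradicts the pumping lemma, so L is not regular.

a^{p+k} b^p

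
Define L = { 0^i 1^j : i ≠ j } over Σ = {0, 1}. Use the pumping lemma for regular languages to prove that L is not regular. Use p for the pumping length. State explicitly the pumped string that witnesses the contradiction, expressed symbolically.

Suppose for contradiction that L is regular, and let p be the pumping length.
Choose w = 0^p 1^{p+p!}. Since p ≠ p+p!, w ∈ L; and |w| ≥ p.
Write w = xyz as guaranteed by the lemma, with |xy| ≤ p and |y| ≥ 1.
Because |xy| ≤ p and w begins with p copies of 0, we have y = 0^k with 1 ≤ k ≤ p.
Since 1 ≤ k ≤ p, k divides p!; set t = 1 + p!/k. Then xy^t z has p + (p!/k)·k = p + p! copies of 0. Now the 0-count equals the 1-count, so i ≠ j fails. So xy^t z = 0^{p+p!} 1^{p+p!} ∉ L.
This is a contradiction; hence L is not regular.

0^{p+p!} 1^{p+p!}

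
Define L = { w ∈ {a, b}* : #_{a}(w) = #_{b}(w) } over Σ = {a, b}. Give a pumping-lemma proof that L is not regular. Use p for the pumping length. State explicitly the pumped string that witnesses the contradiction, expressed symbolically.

a^{p+k} b^p

Assume L is regular. Let p be the pumping length given by the pumping lemma.
Choose w = a^p b^p ∈ L with |w| = 2p ≥ p.
By the pumping lemma, w = xyz with |xy| ≤ p and |y| ≥ 1.
Because |xy| ≤ p and w begins with p copies of a, we have y = a^k with 1 ≤ k ≤ p.
Pump with i = 2: xy^2z = a^{p+k} b^p has p+k occurrences of a but only p of b. Since k ≥ 1 the counts differ, so xy^2z ∉ L.
This is a contradiction; hence L is not regular.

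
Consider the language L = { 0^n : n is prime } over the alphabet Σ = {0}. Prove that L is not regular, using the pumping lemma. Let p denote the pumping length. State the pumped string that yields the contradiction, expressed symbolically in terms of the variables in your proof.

Assume L is regular. Let p be the pumping length given by the pumping lemma.
Let q be a prime with q ≥ p+2 (infinitely many primes exist), and take w = 0^q ∈ L with |w| = q ≥ p.
By the pumping lemma, w = xyz with |xy| ≤ p and y is nonempty.
Then y = 0^k for some k with 1 ≤ k ≤ p.
Since 1 ≤ k ≤ p, |xz| = q-k. Pump with i = q+1: |xy^{q+1}z| = (q-k)+(q+1)k = q+qk = q(1+k), which is composite (both factors ≥ 2). So xy^{q+1}z = 0^{q(1+k)} ∉ L.
This is a contradiction; hence L is not regular.

0^{q(1+k)}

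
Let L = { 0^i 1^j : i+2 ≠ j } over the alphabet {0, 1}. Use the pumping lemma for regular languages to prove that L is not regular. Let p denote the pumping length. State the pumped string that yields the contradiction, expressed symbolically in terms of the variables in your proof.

0^{p+p!} 1^{p+p!+2}

Suppose for contradiction that L is regular, and let p be the pumping length.
Choose w = 0^p 1^{p+p!+2}. Since p ≠ (p+p!+2)-2 = p+p!, w ∈ L; and |w| ≥ p.
The pumping lemma gives a decomposition w = xyz where |xy| ≤ p and |y| ≥ 1.
The first p characters of w are 0's, so xy (and hence y) consists only of 0's. Write y = 0^k, 1 ≤ k ≤ p.
Since 1 ≤ k ≤ p, k divides p!; set t = 1 + p!/k. Then xy^t z has p + (p!/k)·k = p + p! copies of 0. Now the 0-count is p+p! and (1-count)-2 = (p+p!+2)-2 = p+p!, so i+2 ≠ j fails. So xy^t z = 0^{p+p!} 1^{p+p!+2} ∉ L.
Contradiction. Therefore L is not regular.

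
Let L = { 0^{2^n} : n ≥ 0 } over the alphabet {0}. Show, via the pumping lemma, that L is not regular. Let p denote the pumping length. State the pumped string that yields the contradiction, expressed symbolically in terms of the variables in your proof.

Toward a contradiction, assume L is regular with pumping length p.
Take w = 0^{2^p} ∈ L with |w| = 2^p ≥ p.
The pumping lemma gives a decomposition w = xyz where |xy| ≤ p and y is nonempty.
Then y = 0^k for some k with 1 ≤ k ≤ p.
Pump with i = 2: xy^2z = 0^{2^p+k}. Since 1 ≤ k ≤ p < 2^p, we have 2^p < 2^p+k < 2^{p+1}, so 2^p+k is not a power of 2. So xy^2z ∉ L.
This is a contradiction; hence L is not regular.

0^{2^p+k}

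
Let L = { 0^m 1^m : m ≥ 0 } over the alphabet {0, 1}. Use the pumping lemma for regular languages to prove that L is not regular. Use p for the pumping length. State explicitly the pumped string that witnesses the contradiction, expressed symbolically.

Assume L is regular. Let p be the pumping length given by the pumping lemma.
Let w = 0^p 1^p ∈ L; note |w| = 2p ≥ p.
By the pumping lemma, w = xyz with |xy| ≤ p and y is nonempty.
The first p characters of w are 0's, so xy (and hence y) consists only of 0's. Write y = 0^k, 1 ≤ k ≤ p.
Pump with i = 2: xy^2z = 0^{p+k} 1^p. For this to lie in L we would need p = p+k, which forces k = 0. But k ≥ 1, so xy^2z ∉ L.
This contradicts the pumping lemma, so L is not regular.

0^{p+k} 1^p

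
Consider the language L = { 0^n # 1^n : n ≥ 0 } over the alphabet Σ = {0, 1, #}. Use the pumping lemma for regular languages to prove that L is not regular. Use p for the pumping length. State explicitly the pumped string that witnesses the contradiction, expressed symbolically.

Suppose for contradiction that L is regular, and let p be the pumping length.
Take w = 0^p # 1^p ∈ L with |w| = 2p+1 ≥ p.
Write w = xyz as guaranteed by the lemma, with |xy| ≤ p and y is nonempty.
The first p characters of w are 0's, so xy (and hence y) consists only of 0's. Write y = 0^k, 1 ≤ k ≤ p.
Pump with i = 2: xy^2z = 0^{p+k} # 1^p, which would require p+k = p. But k ≥ 1, so xy^2z ∉ L.
Contradiction. Therefore L is not regular.

0^{p+k} # 1^p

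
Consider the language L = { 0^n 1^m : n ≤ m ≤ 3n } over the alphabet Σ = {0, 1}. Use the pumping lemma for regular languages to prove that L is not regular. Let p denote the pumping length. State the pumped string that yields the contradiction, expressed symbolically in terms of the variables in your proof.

0^{p+k} 1^p

Assume L is regular. Let p be the pumping length given by the pumping lemma.
Take w = 0^p 1^p ∈ L (since p ≤ p ≤ 3p), with |w| = 2p ≥ p.
By the pumping lemma, w = xyz with |xy| ≤ p and |y| ≥ 1.
The first p characters of w are 0's, so xy (and hence y) consists only of 0's. Write y = 0^k, 1 ≤ k ≤ p.
Pump with i = 2: xy^2z = 0^{p+k} 1^p. Now n = p+k > p = m, so the condition n ≤ m fails. Thus xy^2z ∉ L.
This contradicts the pumping lemma, so L is not regular.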